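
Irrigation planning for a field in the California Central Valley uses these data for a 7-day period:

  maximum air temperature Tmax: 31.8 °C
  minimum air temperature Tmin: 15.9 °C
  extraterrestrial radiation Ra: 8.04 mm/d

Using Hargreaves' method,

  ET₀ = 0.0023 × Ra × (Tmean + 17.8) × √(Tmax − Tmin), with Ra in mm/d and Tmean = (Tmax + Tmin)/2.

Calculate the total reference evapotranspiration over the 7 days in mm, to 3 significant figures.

Tmean = (31.8 + 15.9)/2 = 23.85 °C
ET₀ = 0.0023 × 8.04 × (23.85 + 17.8) × √15.9 = 0.0023 × 8.04 × 41.65 × 3.9875 = 3.0711 mm/d
Over 7 days: 3.0711 × 7 = 21.498 mm

21.5 mm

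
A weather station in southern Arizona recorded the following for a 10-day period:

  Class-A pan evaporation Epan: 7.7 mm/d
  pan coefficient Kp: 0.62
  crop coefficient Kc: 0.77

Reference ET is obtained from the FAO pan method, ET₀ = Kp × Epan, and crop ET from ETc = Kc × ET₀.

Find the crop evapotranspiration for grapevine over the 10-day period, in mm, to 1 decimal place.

36.8 mm

ET₀ = 0.62 × 7.7 = 4.7740 mm/d
ETc = Kc × ET₀ = 0.77 × 4.7740 = 3.6760 mm/d
Over 10 days: 3.6760 × 10 = 36.760 mm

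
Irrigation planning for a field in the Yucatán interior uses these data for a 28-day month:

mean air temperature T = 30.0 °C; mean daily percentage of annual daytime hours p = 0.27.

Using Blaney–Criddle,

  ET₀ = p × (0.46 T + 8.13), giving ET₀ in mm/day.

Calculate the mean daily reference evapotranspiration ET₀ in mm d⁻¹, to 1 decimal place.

ET₀ = 0.27 × (0.46 × 30.0 + 8.13) = 0.27 × 21.930 = 5.9211 mm/d

5.9 mm d⁻¹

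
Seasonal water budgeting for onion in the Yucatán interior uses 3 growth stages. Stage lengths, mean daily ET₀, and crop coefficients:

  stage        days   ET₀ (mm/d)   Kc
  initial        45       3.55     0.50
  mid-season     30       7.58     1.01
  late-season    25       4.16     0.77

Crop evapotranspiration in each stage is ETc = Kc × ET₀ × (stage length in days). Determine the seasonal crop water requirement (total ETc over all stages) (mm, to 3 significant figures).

initial: 0.50 × 3.55 × 45 = 79.88 mm
mid-season: 1.01 × 7.58 × 30 = 229.67 mm
late-season: 0.77 × 4.16 × 25 = 80.08 mm
Seasonal total = 389.63 mm

390 mm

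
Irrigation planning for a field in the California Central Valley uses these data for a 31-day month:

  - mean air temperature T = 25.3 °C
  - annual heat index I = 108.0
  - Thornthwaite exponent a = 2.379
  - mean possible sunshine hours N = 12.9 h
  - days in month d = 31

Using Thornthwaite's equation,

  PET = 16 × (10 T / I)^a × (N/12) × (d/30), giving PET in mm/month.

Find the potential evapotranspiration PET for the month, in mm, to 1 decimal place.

134.7 mm

10T/I = 10 × 25.3 / 108.0 = 2.3426
(10T/I)^a = 2.3426^2.379 = 7.5773
Uncorrected PET = 16 × 7.5773 = 121.237 mm
Correction = (N/12)(d/30) = (12.9/12)(31/30) = 1.1108
PET = 121.237 × 1.1108 = 134.670 mm/month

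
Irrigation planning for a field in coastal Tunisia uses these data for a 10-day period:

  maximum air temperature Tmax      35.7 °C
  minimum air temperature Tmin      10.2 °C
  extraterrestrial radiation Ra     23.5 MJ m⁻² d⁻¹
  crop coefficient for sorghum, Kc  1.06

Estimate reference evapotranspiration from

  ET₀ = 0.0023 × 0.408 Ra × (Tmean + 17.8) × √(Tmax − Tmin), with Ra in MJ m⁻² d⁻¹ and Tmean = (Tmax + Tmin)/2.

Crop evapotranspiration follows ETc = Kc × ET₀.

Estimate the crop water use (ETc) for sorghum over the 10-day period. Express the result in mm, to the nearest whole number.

Tmean = (35.7 + 10.2)/2 = 22.95 °C
0.408 Ra = 0.408 × 23.5 = 9.5880 mm/d equivalent
ET₀ = 0.0023 × 9.5880 × (22.95 + 17.8) × √25.5 = 0.0023 × 9.5880 × 40.75 × 5.0498 = 4.5379 mm/d
ETc = Kc × ET₀ = 1.06 × 4.5379 = 4.8102 mm/d
Over 10 days: 4.8102 × 10 = 48.102 mm

48 mm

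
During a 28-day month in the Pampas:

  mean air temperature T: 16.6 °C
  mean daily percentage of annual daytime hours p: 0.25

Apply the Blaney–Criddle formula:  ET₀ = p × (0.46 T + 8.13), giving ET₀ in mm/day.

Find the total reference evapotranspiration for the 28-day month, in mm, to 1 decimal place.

ET₀ = 0.25 × (0.46 × 16.6 + 8.13) = 0.25 × 15.766 = 3.9415 mm/d
Monthly total = 3.9415 × 28 = 110.362 mm

110.4 mm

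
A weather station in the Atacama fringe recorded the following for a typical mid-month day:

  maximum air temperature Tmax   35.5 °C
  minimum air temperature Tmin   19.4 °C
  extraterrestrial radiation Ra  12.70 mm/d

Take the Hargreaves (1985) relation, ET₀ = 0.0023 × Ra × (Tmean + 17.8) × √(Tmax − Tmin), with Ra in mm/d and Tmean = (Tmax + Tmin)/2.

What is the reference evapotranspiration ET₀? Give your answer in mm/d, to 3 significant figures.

Tmean = (35.5 + 19.4)/2 = 27.45 °C
ET₀ = 0.0023 × 12.70 × (27.45 + 17.8) × √16.1 = 0.0023 × 12.70 × 45.25 × 4.0125 = 5.3035 mm/d

5.30 mm/d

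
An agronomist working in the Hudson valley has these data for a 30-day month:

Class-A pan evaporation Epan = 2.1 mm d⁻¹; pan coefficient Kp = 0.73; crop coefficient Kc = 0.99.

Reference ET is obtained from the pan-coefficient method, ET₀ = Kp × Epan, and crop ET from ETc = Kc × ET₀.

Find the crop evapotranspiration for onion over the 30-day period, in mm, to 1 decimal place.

45.5 mm

ET₀ = 0.73 × 2.1 = 1.5330 mm/d
ETc = Kc × ET₀ = 0.99 × 1.5330 = 1.5177 mm/d
Over 30 days: 1.5177 × 30 = 45.531 mm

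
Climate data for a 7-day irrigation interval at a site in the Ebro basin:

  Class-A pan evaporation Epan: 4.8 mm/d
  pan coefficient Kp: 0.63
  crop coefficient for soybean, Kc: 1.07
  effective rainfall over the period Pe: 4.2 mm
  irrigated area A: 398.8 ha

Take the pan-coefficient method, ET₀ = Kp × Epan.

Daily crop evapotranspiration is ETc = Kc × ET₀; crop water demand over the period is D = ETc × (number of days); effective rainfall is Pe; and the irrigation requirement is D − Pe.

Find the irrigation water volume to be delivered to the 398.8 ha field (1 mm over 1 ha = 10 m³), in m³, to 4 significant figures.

73580 m³

ET₀ = 0.63 × 4.8 = 3.0240 mm/d
ETc = Kc × ET₀ = 1.07 × 3.0240 = 3.2357 mm/d
Crop demand D = ETc × 7 d = 3.2357 × 7 = 22.650 mm
D − Pe = 22.650 − 4.2 = 18.450 mm
Volume = 18.450 mm × 398.8 ha × 10 = 73578.6 m³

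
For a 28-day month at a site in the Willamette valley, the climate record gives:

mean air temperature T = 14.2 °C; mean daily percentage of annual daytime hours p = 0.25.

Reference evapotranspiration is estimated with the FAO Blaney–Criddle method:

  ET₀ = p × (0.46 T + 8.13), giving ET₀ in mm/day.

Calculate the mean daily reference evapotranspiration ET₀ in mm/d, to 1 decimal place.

3.7 mm/d

ET₀ = 0.25 × (0.46 × 14.2 + 8.13) = 0.25 × 14.662 = 3.6655 mm/d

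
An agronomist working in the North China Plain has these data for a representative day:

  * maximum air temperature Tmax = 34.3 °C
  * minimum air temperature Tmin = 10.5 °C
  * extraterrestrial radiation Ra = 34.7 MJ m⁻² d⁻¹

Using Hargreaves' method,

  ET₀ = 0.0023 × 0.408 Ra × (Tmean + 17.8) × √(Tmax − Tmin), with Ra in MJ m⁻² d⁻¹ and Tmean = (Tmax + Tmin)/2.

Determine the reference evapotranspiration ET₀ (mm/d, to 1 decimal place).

6.4 mm/d

Tmean = (34.3 + 10.5)/2 = 22.40 °C
0.408 Ra = 0.408 × 34.7 = 14.1576 mm/d equivalent
ET₀ = 0.0023 × 14.1576 × (22.40 + 17.8) × √23.8 = 0.0023 × 14.1576 × 40.20 × 4.8785 = 6.3860 mm/d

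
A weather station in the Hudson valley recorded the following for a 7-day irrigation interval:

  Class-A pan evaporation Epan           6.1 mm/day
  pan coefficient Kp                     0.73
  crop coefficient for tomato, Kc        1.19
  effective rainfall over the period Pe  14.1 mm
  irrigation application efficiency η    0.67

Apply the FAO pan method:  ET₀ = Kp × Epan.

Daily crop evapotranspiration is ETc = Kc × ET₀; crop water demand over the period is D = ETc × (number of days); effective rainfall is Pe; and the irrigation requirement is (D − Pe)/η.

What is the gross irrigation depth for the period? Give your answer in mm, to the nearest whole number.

34 mm

ET₀ = 0.73 × 6.1 = 4.4530 mm/d
ETc = Kc × ET₀ = 1.19 × 4.4530 = 5.2991 mm/d
Crop demand D = ETc × 7 d = 5.2991 × 7 = 37.094 mm
D − Pe = 37.094 − 14.1 = 22.994 mm
Gross irrigation = 22.994 / 0.67 = 34.319 mm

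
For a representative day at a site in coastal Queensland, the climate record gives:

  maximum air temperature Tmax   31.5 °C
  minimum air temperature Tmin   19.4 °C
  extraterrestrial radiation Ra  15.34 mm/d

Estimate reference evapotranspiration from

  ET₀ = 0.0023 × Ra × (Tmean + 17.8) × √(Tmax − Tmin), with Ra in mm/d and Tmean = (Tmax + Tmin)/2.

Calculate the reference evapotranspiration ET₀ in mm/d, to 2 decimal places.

Tmean = (31.5 + 19.4)/2 = 25.45 °C
ET₀ = 0.0023 × 15.34 × (25.45 + 17.8) × √12.1 = 0.0023 × 15.34 × 43.25 × 3.4785 = 5.3080 mm/d

5.31 mm/d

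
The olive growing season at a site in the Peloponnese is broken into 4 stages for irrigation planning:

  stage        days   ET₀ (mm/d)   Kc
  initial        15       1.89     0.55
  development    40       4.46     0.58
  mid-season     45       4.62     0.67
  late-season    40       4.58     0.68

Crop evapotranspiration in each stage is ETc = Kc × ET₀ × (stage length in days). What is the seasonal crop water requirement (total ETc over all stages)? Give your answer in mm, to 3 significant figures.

initial: 0.55 × 1.89 × 15 = 15.59 mm
development: 0.58 × 4.46 × 40 = 103.47 mm
mid-season: 0.67 × 4.62 × 45 = 139.29 mm
late-season: 0.68 × 4.58 × 40 = 124.58 mm
Seasonal total = 382.93 mm

383 mm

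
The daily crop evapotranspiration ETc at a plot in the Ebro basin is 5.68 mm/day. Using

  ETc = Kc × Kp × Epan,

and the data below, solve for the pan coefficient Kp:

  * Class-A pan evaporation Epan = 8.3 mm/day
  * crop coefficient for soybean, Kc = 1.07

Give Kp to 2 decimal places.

ETc = Kc × Kp × Epan  ⇒  Kp = ETc / (Kc × Epan)
Kp = 5.68 / (1.07 × 8.3) = 5.68 / 8.881 = 0.6396

0.64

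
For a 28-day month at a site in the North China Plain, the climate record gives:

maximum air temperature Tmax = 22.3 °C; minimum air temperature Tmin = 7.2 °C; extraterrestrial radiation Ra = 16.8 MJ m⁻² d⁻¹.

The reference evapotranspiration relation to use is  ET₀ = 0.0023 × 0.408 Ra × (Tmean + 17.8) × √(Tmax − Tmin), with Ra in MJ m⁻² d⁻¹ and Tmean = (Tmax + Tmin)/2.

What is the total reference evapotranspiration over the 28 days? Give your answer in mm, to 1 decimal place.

55.8 mm

Tmean = (22.3 + 7.2)/2 = 14.75 °C
0.408 Ra = 0.408 × 16.8 = 6.8544 mm/d equivalent
ET₀ = 0.0023 × 6.8544 × (14.75 + 17.8) × √15.1 = 0.0023 × 6.8544 × 32.55 × 3.8859 = 1.9941 mm/d
Over 28 days: 1.9941 × 28 = 55.835 mm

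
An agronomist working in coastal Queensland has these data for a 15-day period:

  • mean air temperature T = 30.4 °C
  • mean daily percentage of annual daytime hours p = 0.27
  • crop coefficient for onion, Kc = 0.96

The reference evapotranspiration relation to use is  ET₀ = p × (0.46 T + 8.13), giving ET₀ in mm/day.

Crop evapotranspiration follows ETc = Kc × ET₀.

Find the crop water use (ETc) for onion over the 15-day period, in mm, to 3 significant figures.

86.0 mm

ET₀ = 0.27 × (0.46 × 30.4 + 8.13) = 0.27 × 22.114 = 5.9708 mm/d
ETc = Kc × ET₀ = 0.96 × 5.9708 = 5.7320 mm/d
Over 15 days: 5.7320 × 15 = 85.980 mm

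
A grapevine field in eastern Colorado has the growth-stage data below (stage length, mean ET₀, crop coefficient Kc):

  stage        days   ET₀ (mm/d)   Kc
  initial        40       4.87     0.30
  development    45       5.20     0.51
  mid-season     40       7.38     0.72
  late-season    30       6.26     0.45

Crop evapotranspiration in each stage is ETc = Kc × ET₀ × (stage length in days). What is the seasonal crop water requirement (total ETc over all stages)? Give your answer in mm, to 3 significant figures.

475 mm

initial: 0.30 × 4.87 × 40 = 58.44 mm
development: 0.51 × 5.20 × 45 = 119.34 mm
mid-season: 0.72 × 7.38 × 40 = 212.54 mm
late-season: 0.45 × 6.26 × 30 = 84.51 mm
Seasonal total = 474.83 mm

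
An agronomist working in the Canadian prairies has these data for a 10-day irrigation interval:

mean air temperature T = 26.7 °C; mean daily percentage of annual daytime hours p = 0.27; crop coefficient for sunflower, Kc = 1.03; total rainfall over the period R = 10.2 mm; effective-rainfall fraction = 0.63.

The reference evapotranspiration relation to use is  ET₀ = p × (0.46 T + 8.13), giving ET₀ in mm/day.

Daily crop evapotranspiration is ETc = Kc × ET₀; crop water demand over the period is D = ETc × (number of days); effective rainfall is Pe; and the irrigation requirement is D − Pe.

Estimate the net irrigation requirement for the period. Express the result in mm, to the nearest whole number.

ET₀ = 0.27 × (0.46 × 26.7 + 8.13) = 0.27 × 20.412 = 5.5112 mm/d
ETc = Kc × ET₀ = 1.03 × 5.5112 = 5.6765 mm/d
Crop demand D = ETc × 10 d = 5.6765 × 10 = 56.765 mm
Pe = 0.63 × 10.2 = 6.426 mm
D − Pe = 56.765 − 6.426 = 50.339 mm

50 mm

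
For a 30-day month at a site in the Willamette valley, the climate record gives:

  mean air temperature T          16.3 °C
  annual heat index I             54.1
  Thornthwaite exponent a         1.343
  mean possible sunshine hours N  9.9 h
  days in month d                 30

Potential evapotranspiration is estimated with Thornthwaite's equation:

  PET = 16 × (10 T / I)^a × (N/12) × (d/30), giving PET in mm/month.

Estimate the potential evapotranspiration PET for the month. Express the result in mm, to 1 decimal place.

58.1 mm

10T/I = 10 × 16.3 / 54.1 = 3.0129
(10T/I)^a = 3.0129^1.343 = 4.3982
Uncorrected PET = 16 × 4.3982 = 70.371 mm
Correction = (N/12)(d/30) = (9.9/12)(30/30) = 0.8250
PET = 70.371 × 0.8250 = 58.056 mm/month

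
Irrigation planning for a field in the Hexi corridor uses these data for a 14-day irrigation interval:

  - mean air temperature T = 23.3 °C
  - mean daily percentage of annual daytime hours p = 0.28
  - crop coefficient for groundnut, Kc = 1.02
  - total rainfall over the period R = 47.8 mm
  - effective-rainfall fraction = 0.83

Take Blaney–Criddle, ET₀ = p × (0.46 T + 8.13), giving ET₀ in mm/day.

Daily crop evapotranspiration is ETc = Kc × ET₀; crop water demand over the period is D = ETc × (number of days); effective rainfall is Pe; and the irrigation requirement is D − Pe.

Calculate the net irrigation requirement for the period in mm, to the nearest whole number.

ET₀ = 0.28 × (0.46 × 23.3 + 8.13) = 0.28 × 18.848 = 5.2774 mm/d
ETc = Kc × ET₀ = 1.02 × 5.2774 = 5.3829 mm/d
Crop demand D = ETc × 14 d = 5.3829 × 14 = 75.361 mm
Pe = 0.83 × 47.8 = 39.674 mm
D − Pe = 75.361 − 39.674 = 35.687 mm

36 mm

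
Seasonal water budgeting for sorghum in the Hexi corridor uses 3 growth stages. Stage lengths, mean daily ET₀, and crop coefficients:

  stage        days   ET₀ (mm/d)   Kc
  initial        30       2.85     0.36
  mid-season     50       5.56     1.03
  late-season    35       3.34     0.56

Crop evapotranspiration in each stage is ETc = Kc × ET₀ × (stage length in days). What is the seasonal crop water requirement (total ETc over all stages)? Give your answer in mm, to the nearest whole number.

initial: 0.36 × 2.85 × 30 = 30.78 mm
mid-season: 1.03 × 5.56 × 50 = 286.34 mm
late-season: 0.56 × 3.34 × 35 = 65.46 mm
Seasonal total = 382.58 mm

383 mm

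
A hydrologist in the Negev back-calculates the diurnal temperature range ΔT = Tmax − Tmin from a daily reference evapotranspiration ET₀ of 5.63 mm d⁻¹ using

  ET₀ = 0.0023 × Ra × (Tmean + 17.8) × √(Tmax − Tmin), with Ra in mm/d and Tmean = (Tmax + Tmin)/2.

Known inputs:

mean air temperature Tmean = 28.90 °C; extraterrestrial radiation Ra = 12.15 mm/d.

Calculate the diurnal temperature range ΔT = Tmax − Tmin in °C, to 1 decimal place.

√ΔT = ET₀ / [0.0023 × Ra × (Tmean+17.8)] = 5.63 / (0.0023 × 12.15 × 46.70) = 4.3141
ΔT = 4.3141² = 18.611 °C

18.6 °C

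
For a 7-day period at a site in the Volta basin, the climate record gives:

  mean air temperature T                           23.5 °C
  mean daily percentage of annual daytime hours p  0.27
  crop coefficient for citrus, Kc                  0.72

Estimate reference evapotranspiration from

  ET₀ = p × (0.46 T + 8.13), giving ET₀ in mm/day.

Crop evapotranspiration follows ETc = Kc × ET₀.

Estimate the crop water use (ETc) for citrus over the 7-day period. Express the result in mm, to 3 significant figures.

25.8 mm

ET₀ = 0.27 × (0.46 × 23.5 + 8.13) = 0.27 × 18.940 = 5.1138 mm/d
ETc = Kc × ET₀ = 0.72 × 5.1138 = 3.6819 mm/d
Over 7 days: 3.6819 × 7 = 25.773 mm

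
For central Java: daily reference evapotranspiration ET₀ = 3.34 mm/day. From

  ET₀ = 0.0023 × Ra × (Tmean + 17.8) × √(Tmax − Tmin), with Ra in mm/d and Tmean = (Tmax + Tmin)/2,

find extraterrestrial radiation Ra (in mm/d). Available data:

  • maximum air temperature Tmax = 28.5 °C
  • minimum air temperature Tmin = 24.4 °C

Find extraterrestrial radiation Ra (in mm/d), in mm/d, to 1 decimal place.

16.2 mm/d

Tmean = 26.45 °C; √ΔT = 2.0248
Ra = ET₀ / [0.0023 × (Tmean+17.8) × √ΔT] = 3.34 / (0.0023 × 44.25 × 2.0248) = 16.208 mm/d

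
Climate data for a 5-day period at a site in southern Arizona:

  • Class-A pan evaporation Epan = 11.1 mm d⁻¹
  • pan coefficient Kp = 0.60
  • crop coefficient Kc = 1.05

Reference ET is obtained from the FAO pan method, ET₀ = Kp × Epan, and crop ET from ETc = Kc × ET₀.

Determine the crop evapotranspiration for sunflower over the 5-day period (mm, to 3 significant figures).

35.0 mm

ET₀ = 0.60 × 11.1 = 6.6600 mm/d
ETc = Kc × ET₀ = 1.05 × 6.6600 = 6.9930 mm/d
Over 5 days: 6.9930 × 5 = 34.965 mm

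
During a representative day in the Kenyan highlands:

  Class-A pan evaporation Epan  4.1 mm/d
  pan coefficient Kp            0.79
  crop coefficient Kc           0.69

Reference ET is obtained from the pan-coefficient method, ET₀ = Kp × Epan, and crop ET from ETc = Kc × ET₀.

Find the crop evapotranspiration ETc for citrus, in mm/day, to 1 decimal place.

2.2 mm/day

ET₀ = 0.79 × 4.1 = 3.2390 mm/d
ETc = Kc × ET₀ = 0.69 × 3.2390 = 2.2349 mm/d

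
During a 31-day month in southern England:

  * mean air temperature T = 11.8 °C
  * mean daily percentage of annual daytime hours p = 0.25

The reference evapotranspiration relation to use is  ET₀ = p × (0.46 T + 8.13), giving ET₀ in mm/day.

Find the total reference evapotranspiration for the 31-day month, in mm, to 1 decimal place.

105.1 mm

ET₀ = 0.25 × (0.46 × 11.8 + 8.13) = 0.25 × 13.558 = 3.3895 mm/d
Monthly total = 3.3895 × 31 = 105.075 mm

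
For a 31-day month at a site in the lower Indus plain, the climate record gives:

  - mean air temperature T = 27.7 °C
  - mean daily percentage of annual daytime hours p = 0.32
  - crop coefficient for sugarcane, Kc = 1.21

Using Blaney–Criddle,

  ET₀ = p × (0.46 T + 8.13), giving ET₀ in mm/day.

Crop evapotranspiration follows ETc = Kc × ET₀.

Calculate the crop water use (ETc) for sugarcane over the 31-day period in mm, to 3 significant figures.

251 mm

ET₀ = 0.32 × (0.46 × 27.7 + 8.13) = 0.32 × 20.872 = 6.6790 mm/d
ETc = Kc × ET₀ = 1.21 × 6.6790 = 8.0816 mm/d
Over 31 days: 8.0816 × 31 = 250.530 mm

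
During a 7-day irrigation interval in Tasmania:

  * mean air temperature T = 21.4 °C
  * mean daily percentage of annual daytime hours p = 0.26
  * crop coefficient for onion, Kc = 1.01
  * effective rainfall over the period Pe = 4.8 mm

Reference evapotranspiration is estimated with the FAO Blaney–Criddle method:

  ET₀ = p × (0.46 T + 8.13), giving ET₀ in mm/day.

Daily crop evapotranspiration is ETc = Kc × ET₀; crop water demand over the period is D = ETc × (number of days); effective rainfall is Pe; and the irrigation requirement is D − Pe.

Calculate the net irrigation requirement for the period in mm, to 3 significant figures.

ET₀ = 0.26 × (0.46 × 21.4 + 8.13) = 0.26 × 17.974 = 4.6732 mm/d
ETc = Kc × ET₀ = 1.01 × 4.6732 = 4.7199 mm/d
Crop demand D = ETc × 7 d = 4.7199 × 7 = 33.039 mm
D − Pe = 33.039 − 4.8 = 28.239 mm

28.2 mm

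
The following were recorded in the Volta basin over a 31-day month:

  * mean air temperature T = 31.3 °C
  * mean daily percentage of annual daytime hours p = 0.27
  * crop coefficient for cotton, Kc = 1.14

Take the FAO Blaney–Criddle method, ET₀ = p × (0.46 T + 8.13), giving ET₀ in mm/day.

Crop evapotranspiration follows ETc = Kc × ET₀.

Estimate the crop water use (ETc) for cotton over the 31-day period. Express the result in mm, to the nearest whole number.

ET₀ = 0.27 × (0.46 × 31.3 + 8.13) = 0.27 × 22.528 = 6.0826 mm/d
ETc = Kc × ET₀ = 1.14 × 6.0826 = 6.9342 mm/d
Over 31 days: 6.9342 × 31 = 214.960 mm

215 mm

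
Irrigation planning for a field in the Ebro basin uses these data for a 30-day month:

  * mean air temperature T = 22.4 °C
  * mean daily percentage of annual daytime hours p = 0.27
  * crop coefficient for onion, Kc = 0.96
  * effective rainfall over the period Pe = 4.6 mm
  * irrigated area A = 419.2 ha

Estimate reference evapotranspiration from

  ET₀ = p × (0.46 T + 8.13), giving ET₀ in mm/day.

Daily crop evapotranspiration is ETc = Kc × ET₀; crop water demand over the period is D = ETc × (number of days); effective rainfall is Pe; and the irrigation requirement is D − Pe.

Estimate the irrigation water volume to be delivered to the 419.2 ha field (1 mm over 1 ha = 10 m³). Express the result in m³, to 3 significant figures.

ET₀ = 0.27 × (0.46 × 22.4 + 8.13) = 0.27 × 18.434 = 4.9772 mm/d
ETc = Kc × ET₀ = 0.96 × 4.9772 = 4.7781 mm/d
Crop demand D = ETc × 30 d = 4.7781 × 30 = 143.343 mm
D − Pe = 143.343 − 4.6 = 138.743 mm
Volume = 138.743 mm × 419.2 ha × 10 = 581610.7 m³

582000 m³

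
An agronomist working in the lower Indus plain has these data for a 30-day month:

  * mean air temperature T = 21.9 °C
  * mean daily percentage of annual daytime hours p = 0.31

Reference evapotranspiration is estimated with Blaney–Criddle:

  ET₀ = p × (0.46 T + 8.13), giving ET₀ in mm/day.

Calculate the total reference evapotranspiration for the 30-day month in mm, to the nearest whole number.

ET₀ = 0.31 × (0.46 × 21.9 + 8.13) = 0.31 × 18.204 = 5.6432 mm/d
Monthly total = 5.6432 × 30 = 169.296 mm

169 mm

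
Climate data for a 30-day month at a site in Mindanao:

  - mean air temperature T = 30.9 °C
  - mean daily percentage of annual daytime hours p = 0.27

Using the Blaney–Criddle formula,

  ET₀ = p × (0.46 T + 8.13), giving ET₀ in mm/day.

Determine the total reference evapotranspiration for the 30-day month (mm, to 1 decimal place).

181.0 mm

ET₀ = 0.27 × (0.46 × 30.9 + 8.13) = 0.27 × 22.344 = 6.0329 mm/d
Monthly total = 6.0329 × 30 = 180.987 mm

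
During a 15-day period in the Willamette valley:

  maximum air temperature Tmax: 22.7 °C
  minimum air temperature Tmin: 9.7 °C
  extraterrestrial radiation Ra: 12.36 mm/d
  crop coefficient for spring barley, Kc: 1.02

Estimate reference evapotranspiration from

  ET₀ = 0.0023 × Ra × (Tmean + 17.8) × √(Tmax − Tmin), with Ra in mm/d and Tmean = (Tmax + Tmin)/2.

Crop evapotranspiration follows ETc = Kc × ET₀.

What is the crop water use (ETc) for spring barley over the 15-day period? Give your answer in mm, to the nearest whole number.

Tmean = (22.7 + 9.7)/2 = 16.20 °C
ET₀ = 0.0023 × 12.36 × (16.20 + 17.8) × √13.0 = 0.0023 × 12.36 × 34.00 × 3.6056 = 3.4850 mm/d
ETc = Kc × ET₀ = 1.02 × 3.4850 = 3.5547 mm/d
Over 15 days: 3.5547 × 15 = 53.321 mm

53 mm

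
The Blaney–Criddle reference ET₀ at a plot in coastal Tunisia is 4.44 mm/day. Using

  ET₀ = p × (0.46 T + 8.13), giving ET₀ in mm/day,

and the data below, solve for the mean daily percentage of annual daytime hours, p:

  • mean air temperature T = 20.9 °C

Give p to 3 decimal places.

p = ET₀ / (0.46 T + 8.13) = 4.44 / (0.46 × 20.9 + 8.13) = 4.44 / 17.744 = 0.2502

0.250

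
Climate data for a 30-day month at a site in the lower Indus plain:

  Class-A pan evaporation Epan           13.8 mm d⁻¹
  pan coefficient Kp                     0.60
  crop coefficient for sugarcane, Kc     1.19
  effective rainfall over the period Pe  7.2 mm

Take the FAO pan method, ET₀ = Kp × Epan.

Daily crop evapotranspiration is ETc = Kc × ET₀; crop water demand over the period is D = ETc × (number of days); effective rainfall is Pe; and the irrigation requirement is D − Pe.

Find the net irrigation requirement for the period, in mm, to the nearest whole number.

ET₀ = 0.60 × 13.8 = 8.2800 mm/d
ETc = Kc × ET₀ = 1.19 × 8.2800 = 9.8532 mm/d
Crop demand D = ETc × 30 d = 9.8532 × 30 = 295.596 mm
D − Pe = 295.596 − 7.2 = 288.396 mm

288 mm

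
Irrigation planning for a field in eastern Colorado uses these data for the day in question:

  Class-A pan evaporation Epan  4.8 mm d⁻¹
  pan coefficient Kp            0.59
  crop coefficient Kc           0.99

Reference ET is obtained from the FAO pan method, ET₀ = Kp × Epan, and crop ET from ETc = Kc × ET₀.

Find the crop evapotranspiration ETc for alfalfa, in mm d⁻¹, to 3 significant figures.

2.80 mm d⁻¹

ET₀ = 0.59 × 4.8 = 2.8320 mm/d
ETc = Kc × ET₀ = 0.99 × 2.8320 = 2.8037 mm/d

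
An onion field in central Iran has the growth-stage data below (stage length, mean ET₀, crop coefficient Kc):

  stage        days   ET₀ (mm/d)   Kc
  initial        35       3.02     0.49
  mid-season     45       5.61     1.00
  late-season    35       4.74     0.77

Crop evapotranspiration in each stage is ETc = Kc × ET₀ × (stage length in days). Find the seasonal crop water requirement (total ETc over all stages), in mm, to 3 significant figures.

432 mm

initial: 0.49 × 3.02 × 35 = 51.79 mm
mid-season: 1.00 × 5.61 × 45 = 252.45 mm
late-season: 0.77 × 4.74 × 35 = 127.74 mm
Seasonal total = 431.98 mm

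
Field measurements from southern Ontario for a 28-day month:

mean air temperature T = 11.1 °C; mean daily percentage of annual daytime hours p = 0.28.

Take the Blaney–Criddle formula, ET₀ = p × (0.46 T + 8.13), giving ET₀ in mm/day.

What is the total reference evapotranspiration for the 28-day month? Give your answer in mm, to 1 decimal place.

103.8 mm

ET₀ = 0.28 × (0.46 × 11.1 + 8.13) = 0.28 × 13.236 = 3.7061 mm/d
Monthly total = 3.7061 × 28 = 103.771 mm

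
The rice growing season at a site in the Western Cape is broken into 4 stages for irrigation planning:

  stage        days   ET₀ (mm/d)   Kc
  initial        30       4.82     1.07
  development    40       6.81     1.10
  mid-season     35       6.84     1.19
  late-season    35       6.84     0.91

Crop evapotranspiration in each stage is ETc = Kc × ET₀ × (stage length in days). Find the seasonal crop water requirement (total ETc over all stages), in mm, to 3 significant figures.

initial: 1.07 × 4.82 × 30 = 154.72 mm
development: 1.10 × 6.81 × 40 = 299.64 mm
mid-season: 1.19 × 6.84 × 35 = 284.89 mm
late-season: 0.91 × 6.84 × 35 = 217.85 mm
Seasonal total = 957.10 mm

957 mm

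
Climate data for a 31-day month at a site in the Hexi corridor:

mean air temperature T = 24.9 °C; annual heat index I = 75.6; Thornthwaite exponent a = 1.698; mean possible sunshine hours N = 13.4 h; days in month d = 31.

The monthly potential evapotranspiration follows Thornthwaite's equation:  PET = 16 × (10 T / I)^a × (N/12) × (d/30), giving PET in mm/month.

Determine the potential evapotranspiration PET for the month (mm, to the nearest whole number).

10T/I = 10 × 24.9 / 75.6 = 3.2937
(10T/I)^a = 3.2937^1.698 = 7.5688
Uncorrected PET = 16 × 7.5688 = 121.101 mm
Correction = (N/12)(d/30) = (13.4/12)(31/30) = 1.1539
PET = 121.101 × 1.1539 = 139.738 mm/month

140 mm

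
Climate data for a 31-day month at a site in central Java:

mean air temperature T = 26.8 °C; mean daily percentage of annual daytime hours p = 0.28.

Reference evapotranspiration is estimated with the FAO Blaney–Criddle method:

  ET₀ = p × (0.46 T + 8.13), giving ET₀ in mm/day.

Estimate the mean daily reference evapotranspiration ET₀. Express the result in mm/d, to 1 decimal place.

ET₀ = 0.28 × (0.46 × 26.8 + 8.13) = 0.28 × 20.458 = 5.7282 mm/d

5.7 mm/d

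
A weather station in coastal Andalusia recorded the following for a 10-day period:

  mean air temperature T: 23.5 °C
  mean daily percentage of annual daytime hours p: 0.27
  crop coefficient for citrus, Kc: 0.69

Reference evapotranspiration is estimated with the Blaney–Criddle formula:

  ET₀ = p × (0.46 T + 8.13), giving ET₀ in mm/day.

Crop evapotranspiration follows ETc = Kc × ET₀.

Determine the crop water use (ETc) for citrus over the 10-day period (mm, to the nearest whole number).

ET₀ = 0.27 × (0.46 × 23.5 + 8.13) = 0.27 × 18.940 = 5.1138 mm/d
ETc = Kc × ET₀ = 0.69 × 5.1138 = 3.5285 mm/d
Over 10 days: 3.5285 × 10 = 35.285 mm

35 mm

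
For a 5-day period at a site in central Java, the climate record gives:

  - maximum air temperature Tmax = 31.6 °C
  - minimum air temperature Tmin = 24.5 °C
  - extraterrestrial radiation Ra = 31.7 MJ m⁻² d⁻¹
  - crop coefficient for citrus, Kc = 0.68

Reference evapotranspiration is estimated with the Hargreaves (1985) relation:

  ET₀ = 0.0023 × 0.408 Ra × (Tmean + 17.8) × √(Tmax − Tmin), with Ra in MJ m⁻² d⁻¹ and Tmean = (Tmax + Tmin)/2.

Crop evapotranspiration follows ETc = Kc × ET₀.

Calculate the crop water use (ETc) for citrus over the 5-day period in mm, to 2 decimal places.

12.36 mm

Tmean = (31.6 + 24.5)/2 = 28.05 °C
0.408 Ra = 0.408 × 31.7 = 12.9336 mm/d equivalent
ET₀ = 0.0023 × 12.9336 × (28.05 + 17.8) × √7.1 = 0.0023 × 12.9336 × 45.85 × 2.6646 = 3.6343 mm/d
ETc = Kc × ET₀ = 0.68 × 3.6343 = 2.4713 mm/d
Over 5 days: 2.4713 × 5 = 12.357 mm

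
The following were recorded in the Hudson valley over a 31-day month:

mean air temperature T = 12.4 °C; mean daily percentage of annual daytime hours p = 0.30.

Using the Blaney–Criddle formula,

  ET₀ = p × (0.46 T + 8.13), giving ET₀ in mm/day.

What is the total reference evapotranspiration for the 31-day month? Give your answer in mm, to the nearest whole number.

129 mm

ET₀ = 0.30 × (0.46 × 12.4 + 8.13) = 0.30 × 13.834 = 4.1502 mm/d
Monthly total = 4.1502 × 31 = 128.656 mm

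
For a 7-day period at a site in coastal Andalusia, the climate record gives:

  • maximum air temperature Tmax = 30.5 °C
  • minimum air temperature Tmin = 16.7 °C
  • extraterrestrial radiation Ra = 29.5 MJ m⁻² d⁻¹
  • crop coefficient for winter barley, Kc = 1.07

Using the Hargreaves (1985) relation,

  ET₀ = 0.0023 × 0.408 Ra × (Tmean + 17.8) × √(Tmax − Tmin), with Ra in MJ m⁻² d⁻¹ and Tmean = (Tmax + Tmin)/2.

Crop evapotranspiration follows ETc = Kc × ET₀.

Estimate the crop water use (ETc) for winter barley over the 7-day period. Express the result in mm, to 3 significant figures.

31.9 mm

Tmean = (30.5 + 16.7)/2 = 23.60 °C
0.408 Ra = 0.408 × 29.5 = 12.0360 mm/d equivalent
ET₀ = 0.0023 × 12.0360 × (23.60 + 17.8) × √13.8 = 0.0023 × 12.0360 × 41.40 × 3.7148 = 4.2574 mm/d
ETc = Kc × ET₀ = 1.07 × 4.2574 = 4.5554 mm/d
Over 7 days: 4.5554 × 7 = 31.888 mm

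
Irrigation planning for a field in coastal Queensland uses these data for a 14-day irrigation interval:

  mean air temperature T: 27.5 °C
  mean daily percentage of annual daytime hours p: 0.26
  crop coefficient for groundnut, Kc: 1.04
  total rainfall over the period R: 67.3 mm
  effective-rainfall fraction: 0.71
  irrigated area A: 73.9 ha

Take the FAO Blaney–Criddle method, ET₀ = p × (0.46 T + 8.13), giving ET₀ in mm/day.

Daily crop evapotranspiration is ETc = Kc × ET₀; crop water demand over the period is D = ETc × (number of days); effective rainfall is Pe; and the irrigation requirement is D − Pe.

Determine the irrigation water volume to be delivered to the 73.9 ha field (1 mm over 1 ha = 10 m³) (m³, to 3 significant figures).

ET₀ = 0.26 × (0.46 × 27.5 + 8.13) = 0.26 × 20.780 = 5.4028 mm/d
ETc = Kc × ET₀ = 1.04 × 5.4028 = 5.6189 mm/d
Crop demand D = ETc × 14 d = 5.6189 × 14 = 78.665 mm
Pe = 0.71 × 67.3 = 47.783 mm
D − Pe = 78.665 − 47.783 = 30.882 mm
Volume = 30.882 mm × 73.9 ha × 10 = 22821.8 m³

22800 m³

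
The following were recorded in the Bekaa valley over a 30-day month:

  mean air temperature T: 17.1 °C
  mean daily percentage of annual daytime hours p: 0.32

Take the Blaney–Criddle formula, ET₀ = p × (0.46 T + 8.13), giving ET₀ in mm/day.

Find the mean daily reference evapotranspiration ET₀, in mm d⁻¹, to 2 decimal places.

ET₀ = 0.32 × (0.46 × 17.1 + 8.13) = 0.32 × 15.996 = 5.1187 mm/d

5.12 mm d⁻¹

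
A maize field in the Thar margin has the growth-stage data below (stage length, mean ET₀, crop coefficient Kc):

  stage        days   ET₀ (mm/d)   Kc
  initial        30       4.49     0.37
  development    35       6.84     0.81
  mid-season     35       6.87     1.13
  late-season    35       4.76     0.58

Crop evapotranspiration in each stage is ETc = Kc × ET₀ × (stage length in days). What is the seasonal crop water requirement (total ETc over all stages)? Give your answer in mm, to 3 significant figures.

612 mm

initial: 0.37 × 4.49 × 30 = 49.84 mm
development: 0.81 × 6.84 × 35 = 193.91 mm
mid-season: 1.13 × 6.87 × 35 = 271.71 mm
late-season: 0.58 × 4.76 × 35 = 96.63 mm
Seasonal total = 612.09 mm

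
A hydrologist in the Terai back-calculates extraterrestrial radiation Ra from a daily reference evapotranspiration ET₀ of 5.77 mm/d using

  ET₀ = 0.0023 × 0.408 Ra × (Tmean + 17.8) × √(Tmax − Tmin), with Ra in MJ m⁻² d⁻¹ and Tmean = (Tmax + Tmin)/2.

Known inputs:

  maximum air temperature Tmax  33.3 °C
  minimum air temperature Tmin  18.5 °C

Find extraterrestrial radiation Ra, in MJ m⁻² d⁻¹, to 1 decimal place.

Tmean = (33.3+18.5)/2 = 25.90 °C; ΔT = 14.8
Ra = ET₀ / [0.0023 × 0.408 × (Tmean+17.8) × √ΔT]
   = 5.77 / (0.0023 × 0.408 × 43.70 × 3.8471) = 36.574 MJ m⁻² d⁻¹

36.6 MJ m⁻² d⁻¹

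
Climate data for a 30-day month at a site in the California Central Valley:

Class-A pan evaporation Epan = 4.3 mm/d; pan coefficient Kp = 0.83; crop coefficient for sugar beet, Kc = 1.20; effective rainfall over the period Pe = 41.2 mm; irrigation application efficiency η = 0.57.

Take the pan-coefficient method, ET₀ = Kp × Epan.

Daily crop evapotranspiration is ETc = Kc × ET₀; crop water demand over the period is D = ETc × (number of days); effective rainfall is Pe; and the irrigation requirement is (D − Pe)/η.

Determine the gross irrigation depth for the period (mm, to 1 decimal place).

153.1 mm

ET₀ = 0.83 × 4.3 = 3.5690 mm/d
ETc = Kc × ET₀ = 1.20 × 3.5690 = 4.2828 mm/d
Crop demand D = ETc × 30 d = 4.2828 × 30 = 128.484 mm
D − Pe = 128.484 − 41.2 = 87.284 mm
Gross irrigation = 87.284 / 0.57 = 153.130 mm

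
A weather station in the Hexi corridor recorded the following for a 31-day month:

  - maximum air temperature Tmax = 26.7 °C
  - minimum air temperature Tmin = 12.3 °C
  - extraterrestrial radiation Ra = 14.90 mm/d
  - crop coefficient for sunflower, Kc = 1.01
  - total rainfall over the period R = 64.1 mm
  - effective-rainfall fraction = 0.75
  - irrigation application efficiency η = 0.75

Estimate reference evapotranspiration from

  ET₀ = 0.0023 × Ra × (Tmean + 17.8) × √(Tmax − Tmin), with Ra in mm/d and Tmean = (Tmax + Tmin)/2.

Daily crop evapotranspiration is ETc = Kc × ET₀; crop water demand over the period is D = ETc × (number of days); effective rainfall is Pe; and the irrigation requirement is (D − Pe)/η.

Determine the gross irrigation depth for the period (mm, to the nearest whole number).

138 mm

Tmean = (26.7 + 12.3)/2 = 19.50 °C
ET₀ = 0.0023 × 14.90 × (19.50 + 17.8) × √14.4 = 0.0023 × 14.90 × 37.30 × 3.7947 = 4.8507 mm/d
ETc = Kc × ET₀ = 1.01 × 4.8507 = 4.8992 mm/d
Crop demand D = ETc × 31 d = 4.8992 × 31 = 151.875 mm
Pe = 0.75 × 64.1 = 48.075 mm
D − Pe = 151.875 − 48.075 = 103.800 mm
Gross irrigation = 103.800 / 0.75 = 138.400 mm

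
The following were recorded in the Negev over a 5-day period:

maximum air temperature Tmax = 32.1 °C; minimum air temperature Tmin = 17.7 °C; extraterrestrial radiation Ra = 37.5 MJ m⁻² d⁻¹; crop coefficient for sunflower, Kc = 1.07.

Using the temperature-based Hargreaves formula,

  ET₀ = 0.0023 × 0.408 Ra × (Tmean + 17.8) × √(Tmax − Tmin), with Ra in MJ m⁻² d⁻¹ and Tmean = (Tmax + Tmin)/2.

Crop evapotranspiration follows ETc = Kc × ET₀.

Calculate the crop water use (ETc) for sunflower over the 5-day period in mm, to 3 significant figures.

Tmean = (32.1 + 17.7)/2 = 24.90 °C
0.408 Ra = 0.408 × 37.5 = 15.3000 mm/d equivalent
ET₀ = 0.0023 × 15.3000 × (24.90 + 17.8) × √14.4 = 0.0023 × 15.3000 × 42.70 × 3.7947 = 5.7020 mm/d
ETc = Kc × ET₀ = 1.07 × 5.7020 = 6.1011 mm/d
Over 5 days: 6.1011 × 5 = 30.506 mm

30.5 mm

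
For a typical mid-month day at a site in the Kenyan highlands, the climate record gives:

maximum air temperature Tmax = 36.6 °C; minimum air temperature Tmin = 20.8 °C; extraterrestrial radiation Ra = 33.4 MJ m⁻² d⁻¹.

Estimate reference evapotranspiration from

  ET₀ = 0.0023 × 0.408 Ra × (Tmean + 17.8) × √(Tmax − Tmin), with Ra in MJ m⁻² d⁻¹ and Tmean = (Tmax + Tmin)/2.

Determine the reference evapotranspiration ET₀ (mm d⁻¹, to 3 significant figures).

5.79 mm d⁻¹

Tmean = (36.6 + 20.8)/2 = 28.70 °C
0.408 Ra = 0.408 × 33.4 = 13.6272 mm/d equivalent
ET₀ = 0.0023 × 13.6272 × (28.70 + 17.8) × √15.8 = 0.0023 × 13.6272 × 46.50 × 3.9749 = 5.7931 mm/d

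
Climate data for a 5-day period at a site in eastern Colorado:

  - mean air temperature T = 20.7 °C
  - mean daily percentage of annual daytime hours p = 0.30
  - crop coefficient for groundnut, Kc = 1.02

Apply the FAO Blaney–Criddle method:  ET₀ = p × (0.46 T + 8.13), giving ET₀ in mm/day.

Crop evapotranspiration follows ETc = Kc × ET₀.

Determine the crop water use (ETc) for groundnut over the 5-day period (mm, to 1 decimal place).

27.0 mm

ET₀ = 0.30 × (0.46 × 20.7 + 8.13) = 0.30 × 17.652 = 5.2956 mm/d
ETc = Kc × ET₀ = 1.02 × 5.2956 = 5.4015 mm/d
Over 5 days: 5.4015 × 5 = 27.008 mm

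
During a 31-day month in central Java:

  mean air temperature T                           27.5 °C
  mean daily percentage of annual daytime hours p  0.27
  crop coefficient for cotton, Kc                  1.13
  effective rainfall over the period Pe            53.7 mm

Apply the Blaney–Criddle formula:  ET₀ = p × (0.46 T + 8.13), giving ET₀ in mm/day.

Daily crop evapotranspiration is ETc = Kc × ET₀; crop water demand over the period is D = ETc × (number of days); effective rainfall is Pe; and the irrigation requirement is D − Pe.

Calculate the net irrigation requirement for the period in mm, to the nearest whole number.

ET₀ = 0.27 × (0.46 × 27.5 + 8.13) = 0.27 × 20.780 = 5.6106 mm/d
ETc = Kc × ET₀ = 1.13 × 5.6106 = 6.3400 mm/d
Crop demand D = ETc × 31 d = 6.3400 × 31 = 196.540 mm
D − Pe = 196.540 − 53.7 = 142.840 mm

143 mm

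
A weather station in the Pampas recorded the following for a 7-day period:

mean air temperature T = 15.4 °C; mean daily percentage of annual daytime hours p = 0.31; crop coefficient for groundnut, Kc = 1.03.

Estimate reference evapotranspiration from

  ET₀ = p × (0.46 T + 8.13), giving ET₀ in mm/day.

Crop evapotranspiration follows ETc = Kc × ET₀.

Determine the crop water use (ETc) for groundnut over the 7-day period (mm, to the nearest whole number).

ET₀ = 0.31 × (0.46 × 15.4 + 8.13) = 0.31 × 15.214 = 4.7163 mm/d
ETc = Kc × ET₀ = 1.03 × 4.7163 = 4.8578 mm/d
Over 7 days: 4.8578 × 7 = 34.005 mm

34 mm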